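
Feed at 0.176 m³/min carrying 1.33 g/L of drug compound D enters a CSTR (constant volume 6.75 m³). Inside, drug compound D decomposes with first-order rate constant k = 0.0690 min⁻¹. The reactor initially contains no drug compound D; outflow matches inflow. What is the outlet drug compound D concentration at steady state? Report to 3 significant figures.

V dC/dt = Q(C_in − C) − k V C.
Steady state (dC/dt = 0): C_ss = Q C_in/(Q + kV) = C_in/(1 + kV/Q).
C_ss = 0.176·1.33/(0.176 + 0.0690·6.75) = 0.23408/0.64175 = 0.36475 g/L.

0.365 g/L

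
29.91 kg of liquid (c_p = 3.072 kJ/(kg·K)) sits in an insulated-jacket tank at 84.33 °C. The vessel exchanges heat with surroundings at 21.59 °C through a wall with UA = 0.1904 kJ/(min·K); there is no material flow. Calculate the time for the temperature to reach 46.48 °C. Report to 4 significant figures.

446.2 min

M c_p dT/dt = −UA(T − T_amb).
τ = M c_p/UA = 482.582 min; T_ss = T_amb = 21.5900 °C.
T(t) = T_ss + (T₀ − T_ss)e^(−t/τ); set T = 46.48:
t = −τ ln[(T − T_ss)/(T₀ − T_ss)] = −482.582 · ln(0.396717) = 446.163 min.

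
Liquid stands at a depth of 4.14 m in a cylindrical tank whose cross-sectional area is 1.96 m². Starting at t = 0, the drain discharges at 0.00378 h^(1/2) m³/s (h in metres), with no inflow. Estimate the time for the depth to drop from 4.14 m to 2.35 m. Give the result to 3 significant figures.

With no inflow, A dh/dt = −0.00378 √h.
This is separable: 2 d(√h)/dt = −0.00378/A, so √h = √h₀ − (0.00378/(2A)) t.
t = 2A(√h₀ − √h)/0.00378 = 2·1.96·(√4.14 − √2.35)/0.00378
  = 3.9200 × (2.0347 − 1.5330) / 0.00378 = 520.31 s.

520 s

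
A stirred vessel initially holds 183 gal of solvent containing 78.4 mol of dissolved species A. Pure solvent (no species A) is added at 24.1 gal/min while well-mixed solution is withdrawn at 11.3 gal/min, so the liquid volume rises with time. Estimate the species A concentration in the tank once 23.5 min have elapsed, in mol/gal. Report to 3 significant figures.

0.0687 mol/gal

Total volume: dV/dt = Q_in − Q_out = 12.800 gal/min, so V(t) = 183 + 12.800 t and V(23.5) = 483.80 gal.
No species A enters, so dm/dt = −Q_out · (m/V).
dm/m = −Q_out dt/(V₀ + 12.800 t); integrating gives ln(m/m₀) = −(Q_out/(Q_in−Q_out)) ln(V/V₀).
m = m₀ (V₀/V)^(Q_out/(Q_in−Q_out)) = 78.4 × (183/483.80)^(0.88281) = 33.234 mol.
C = m/V = 33.234/483.80 = 0.068693 mol/gal.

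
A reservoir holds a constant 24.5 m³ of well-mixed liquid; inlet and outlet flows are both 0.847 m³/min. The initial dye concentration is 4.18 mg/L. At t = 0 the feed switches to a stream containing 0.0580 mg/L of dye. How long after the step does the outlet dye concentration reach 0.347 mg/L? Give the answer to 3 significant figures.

76.9 min

Transient balance on the dissolved component: V dC/dt = Q(C_in − C), so τ = V/Q = 28.926 min.
C(t) = C_in + (C₀ − C_in) e^(−t/τ). Set C = 0.347 and solve for t:
e^(−t/τ) = (C − C_in)/(C₀ − C_in) = (0.347 − 0.0580)/(4.18 − 0.0580) = 0.070112
t = −τ ln(…) = 28.926 × 2.6577 = 76.875 min.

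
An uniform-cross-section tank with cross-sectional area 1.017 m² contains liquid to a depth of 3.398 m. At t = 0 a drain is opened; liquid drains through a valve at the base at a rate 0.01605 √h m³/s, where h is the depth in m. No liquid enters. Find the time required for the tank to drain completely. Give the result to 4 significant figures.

233.6 s

Mass balance (ρ constant): A dh/dt = −0.01605 √h.
∫ h^(−1/2) dh = −(0.01605/A) ∫ dt, giving 2√h = 2√h₀ − (0.01605/A) t.
Set h = 0: 2√h₀ = (0.01605/A) t_empty ⇒ t_empty = 2A√h₀/0.01605.
t_empty = 2·1.017·√3.398/0.01605 = 2.03400·1.84337/0.01605 = 233.608 s.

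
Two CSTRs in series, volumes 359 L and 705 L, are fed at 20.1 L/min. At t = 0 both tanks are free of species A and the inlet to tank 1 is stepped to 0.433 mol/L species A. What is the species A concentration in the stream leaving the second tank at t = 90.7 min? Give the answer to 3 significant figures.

Time constants: τᵢ = Vᵢ/Q for each well-mixed tank.
τ₁ = 359/20.1 = 17.861 min; τ₂ = 705/20.1 = 35.075 min.
Tank 1: C₁ = C_in(1 − e^(−t/τ₁)). Tank 2 (τ₁ ≠ τ₂): C₂ = C_in[1 − (τ₁ e^(−t/τ₁) − τ₂ e^(−t/τ₂))/(τ₁ − τ₂)].
At t = 90.7: e^(−t/τ₁) = 0.0062312, e^(−t/τ₂) = 0.075327.
C₂ = 0.433·[1 − (17.861·0.0062312 − 35.075·0.075327)/(-17.214)] = 0.433·0.85298 = 0.36934 mol/L.

0.369 mol/L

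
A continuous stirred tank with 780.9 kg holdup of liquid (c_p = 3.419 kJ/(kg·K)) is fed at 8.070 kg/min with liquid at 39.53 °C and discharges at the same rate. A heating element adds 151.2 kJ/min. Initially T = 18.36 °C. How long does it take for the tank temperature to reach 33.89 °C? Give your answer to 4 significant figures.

M c_p dT/dt = ṁ c_p (T_in − T) + Q̇.
τ = M/ṁ = 96.7658 min; T_ss = T_in + Q̇/(ṁ c_p) = 45.0100 °C.
T(t) = T_ss + (T₀ − T_ss) e^(−t/τ). Set T = 33.89:
e^(−t/τ) = (33.89 − 45.0100)/(18.36 − 45.0100) = 0.417260
t = −96.7658 · ln(0.417260) = 84.5776 min.

84.58 min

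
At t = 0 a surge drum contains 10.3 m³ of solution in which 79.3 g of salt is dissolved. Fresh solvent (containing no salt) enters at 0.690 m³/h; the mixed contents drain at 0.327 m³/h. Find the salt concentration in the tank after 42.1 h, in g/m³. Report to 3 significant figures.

Total volume: dV/dt = Q_in − Q_out = 0.36300 m³/h, so V(t) = 10.3 + 0.36300 t and V(42.1) = 25.582 m³.
Solute balance: dm/dt = 0 − Q_out C = −Q_out m/V(t).
dm/m = −Q_out dt/(V₀ + 0.36300 t); integrating gives ln(m/m₀) = −(Q_out/(Q_in−Q_out)) ln(V/V₀).
m = m₀ (V₀/V)^(Q_out/(Q_in−Q_out)) = 79.3 × (10.3/25.582)^(0.90083) = 34.943 g.
C = m/V = 34.943/25.582 = 1.3659 g/m³.

1.37 g/m³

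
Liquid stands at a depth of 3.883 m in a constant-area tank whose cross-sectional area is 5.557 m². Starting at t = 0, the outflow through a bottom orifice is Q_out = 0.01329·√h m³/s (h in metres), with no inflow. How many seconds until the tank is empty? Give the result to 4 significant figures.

With no inflow, A dh/dt = −0.01329 √h.
Separate and integrate: 2(√h − √h₀) = −(0.01329/A) t.
Tank is empty when √h = 0: t_empty = 2A√h₀/0.01329.
t_empty = 2·5.557·√3.883/0.01329 = 11.1140·1.97053/0.01329 = 1647.89 s.

1648 s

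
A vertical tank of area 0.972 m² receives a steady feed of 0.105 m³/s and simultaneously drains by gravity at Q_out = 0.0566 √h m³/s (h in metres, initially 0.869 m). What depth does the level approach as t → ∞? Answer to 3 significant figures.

Level balance: A dh/dt = 0.105 − 0.0566 √h. Setting dh/dt = 0:
Q_in = 0.0566 √h_ss ⇒ √h_ss = 0.105/0.0566 = 1.8551.
h_ss = 1.8551² = 3.4415 m. (Since h₀ = 0.869 m < h_ss, the level will rise toward this value.)

3.44 m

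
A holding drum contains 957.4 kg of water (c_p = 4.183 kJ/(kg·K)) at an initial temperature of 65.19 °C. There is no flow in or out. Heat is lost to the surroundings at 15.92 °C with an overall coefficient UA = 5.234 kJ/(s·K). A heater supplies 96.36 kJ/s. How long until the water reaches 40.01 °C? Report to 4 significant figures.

1295 s

M c_p dT/dt = −UA(T − T_amb) + Q̇.
τ = M c_p/UA = 765.152 s; T_ss = T_amb + Q̇/UA = 15.92 + 96.36/5.234 = 34.3304 °C.
T(t) = T_ss + (T₀ − T_ss)e^(−t/τ); set T = 40.01:
t = −τ ln[(T − T_ss)/(T₀ − T_ss)] = −765.152 · ln(0.184047) = 1295.07 s.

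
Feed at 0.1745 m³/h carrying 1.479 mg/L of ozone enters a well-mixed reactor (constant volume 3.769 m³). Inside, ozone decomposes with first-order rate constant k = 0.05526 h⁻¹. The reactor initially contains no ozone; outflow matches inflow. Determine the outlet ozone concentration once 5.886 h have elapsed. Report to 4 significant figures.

Species balance: V dC/dt = Q C_in − Q C − k V C.
dC/dt = (Q/V) C_in − (Q/V + k) C; effective rate a = Q/V + k = 0.0462988 + 0.05526 = 0.101559 h⁻¹.
C_ss = Q C_in/(Q + kV) = 0.674249 mg/L; C(t) = C_ss + (C₀ − C_ss) e^(−a t).
C(5.886) = 0.674249 + (-0.674249)·e^(−0.101559·5.886) = 0.674249 + (-0.674249)·0.550034 = 0.303389 mg/L.

0.3034 mg/L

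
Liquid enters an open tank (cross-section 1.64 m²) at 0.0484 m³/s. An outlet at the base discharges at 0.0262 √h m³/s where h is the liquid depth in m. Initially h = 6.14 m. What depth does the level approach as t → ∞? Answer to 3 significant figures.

3.41 m

A dh/dt = Q_in − 0.0262 √h. Steady state requires inflow = outflow:
Q_in = 0.0262 √h_ss ⇒ √h_ss = 0.0484/0.0262 = 1.8473.
h_ss = 1.8473² = 3.4126 m. (Since h₀ = 6.14 m > h_ss, the level will fall toward this value.)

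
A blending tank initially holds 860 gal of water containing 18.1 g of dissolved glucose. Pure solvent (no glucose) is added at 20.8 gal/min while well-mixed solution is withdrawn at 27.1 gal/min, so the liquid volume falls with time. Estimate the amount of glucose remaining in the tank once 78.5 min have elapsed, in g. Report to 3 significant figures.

Total volume: dV/dt = Q_in − Q_out = -6.3000 gal/min, so V(t) = 860 − 6.3000 t and V(78.5) = 365.45 gal.
No glucose enters, so dm/dt = −Q_out · (m/V).
Separate: dm/m = −Q_out dt/V(t) ⇒ ln(m/m₀) = −(Q_out/(Q_in−Q_out)) ln(V/V₀).
m = m₀ (V₀/V)^(Q_out/(Q_in−Q_out)) = 18.1 × (860/365.45)^(-4.3016) = 0.45594 g.

0.456 g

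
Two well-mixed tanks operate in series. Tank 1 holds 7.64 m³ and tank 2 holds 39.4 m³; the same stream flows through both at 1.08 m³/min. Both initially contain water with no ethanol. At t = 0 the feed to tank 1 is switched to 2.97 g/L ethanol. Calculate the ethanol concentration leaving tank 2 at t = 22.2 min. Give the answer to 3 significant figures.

Each tank obeys Vᵢ dCᵢ/dt = Q(Cᵢ₋₁ − Cᵢ), so τᵢ = Vᵢ/Q.
τ₁ = 7.64/1.08 = 7.0741 min; τ₂ = 39.4/1.08 = 36.481 min.
Tank 1: C₁ = C_in(1 − e^(−t/τ₁)). Tank 2 (τ₁ ≠ τ₂): C₂ = C_in[1 − (τ₁ e^(−t/τ₁) − τ₂ e^(−t/τ₂))/(τ₁ − τ₂)].
At t = 22.2: e^(−t/τ₁) = 0.043360, e^(−t/τ₂) = 0.54415.
C₂ = 2.97·[1 − (7.0741·0.043360 − 36.481·0.54415)/(-29.407)] = 2.97·0.33538 = 0.99608 g/L.

0.996 g/L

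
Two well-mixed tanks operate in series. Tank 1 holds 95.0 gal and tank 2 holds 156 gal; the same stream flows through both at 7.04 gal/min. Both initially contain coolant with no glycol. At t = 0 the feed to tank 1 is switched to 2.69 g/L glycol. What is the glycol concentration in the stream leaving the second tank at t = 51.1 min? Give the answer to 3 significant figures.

Each tank obeys Vᵢ dCᵢ/dt = Q(Cᵢ₋₁ − Cᵢ), so τᵢ = Vᵢ/Q.
τ₁ = 95.0/7.04 = 13.494 min; τ₂ = 156/7.04 = 22.159 min.
Tank 1: C₁ = C_in(1 − e^(−t/τ₁)). Tank 2 (τ₁ ≠ τ₂): C₂ = C_in[1 − (τ₁ e^(−t/τ₁) − τ₂ e^(−t/τ₂))/(τ₁ − τ₂)].
At t = 51.1: e^(−t/τ₁) = 0.022669, e^(−t/τ₂) = 0.099654.
C₂ = 2.69·[1 − (13.494·0.022669 − 22.159·0.099654)/(-8.6648)] = 2.69·0.78045 = 2.0994 g/L.

2.10 g/L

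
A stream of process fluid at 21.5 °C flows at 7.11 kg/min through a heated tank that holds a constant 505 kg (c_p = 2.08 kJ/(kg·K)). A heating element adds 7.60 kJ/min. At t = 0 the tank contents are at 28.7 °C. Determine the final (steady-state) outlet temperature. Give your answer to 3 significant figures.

First-law balance (no shaft work): M c_p dT/dt = ṁ c_p (T_in − T) + 7.60.
At steady state dT/dt = 0 ⇒ T_ss = T_in + Q̇/(ṁ c_p) = 21.5 + 7.60/(7.11·2.08) = 22.014 °C.

22.0 °C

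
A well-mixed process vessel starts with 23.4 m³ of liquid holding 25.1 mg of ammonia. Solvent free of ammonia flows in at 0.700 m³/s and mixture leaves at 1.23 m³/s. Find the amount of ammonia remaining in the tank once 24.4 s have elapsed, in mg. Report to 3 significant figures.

3.88 mg

Total volume: dV/dt = Q_in − Q_out = -0.53000 m³/s, so V(t) = 23.4 − 0.53000 t and V(24.4) = 10.468 m³.
Solute balance: dm/dt = 0 − Q_out C = −Q_out m/V(t).
dm/m = −Q_out dt/(V₀ − 0.53000 t); integrating gives ln(m/m₀) = −(Q_out/(Q_in−Q_out)) ln(V/V₀).
m = m₀ (V₀/V)^(Q_out/(Q_in−Q_out)) = 25.1 × (23.4/10.468)^(-2.3208) = 3.8807 mg.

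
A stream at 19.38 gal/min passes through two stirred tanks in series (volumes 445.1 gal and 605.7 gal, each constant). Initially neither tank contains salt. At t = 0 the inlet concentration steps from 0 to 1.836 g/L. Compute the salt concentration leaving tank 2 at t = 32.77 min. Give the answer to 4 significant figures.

Each tank obeys Vᵢ dCᵢ/dt = Q(Cᵢ₋₁ − Cᵢ), so τᵢ = Vᵢ/Q.
τ₁ = 445.1/19.38 = 22.9670 min; τ₂ = 605.7/19.38 = 31.2539 min.
Solving the cascade with C₁(0)=C₂(0)=0 gives C₂(t) = C_in[1 − (τ₁ e^(−t/τ₁) − τ₂ e^(−t/τ₂))/(τ₁ − τ₂)].
At t = 32.77: e^(−t/τ₁) = 0.240068, e^(−t/τ₂) = 0.350459.
C₂ = 1.836·[1 − (22.9670·0.240068 − 31.2539·0.350459)/(-8.28689)] = 1.836·0.343594 = 0.630838 g/L.

0.6308 g/L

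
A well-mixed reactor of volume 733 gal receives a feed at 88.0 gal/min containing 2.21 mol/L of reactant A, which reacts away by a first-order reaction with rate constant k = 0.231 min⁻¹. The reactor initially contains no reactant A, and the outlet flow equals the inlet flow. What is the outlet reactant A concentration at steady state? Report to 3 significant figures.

Accumulation = in − out − consumed: V dC/dt = Q C_in − Q C − k V C.
At steady state: 0 = Q C_in − (Q + kV) C_ss, so C_ss = Q C_in/(Q + kV).
C_ss = 88.0·2.21/(88.0 + 0.231·733) = 194.48/257.32 = 0.75578 mol/L.

0.756 mol/L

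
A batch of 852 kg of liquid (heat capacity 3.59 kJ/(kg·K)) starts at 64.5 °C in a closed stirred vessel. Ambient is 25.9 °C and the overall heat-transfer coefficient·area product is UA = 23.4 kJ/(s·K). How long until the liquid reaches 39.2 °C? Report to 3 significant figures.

Heat balance on the well-mixed liquid: M c_p dT/dt = −UA(T − T_amb).
τ = M c_p/UA = 130.71 s; T_ss = T_amb = 25.900 °C.
T(t) = T_ss + (T₀ − T_ss)e^(−t/τ); set T = 39.2:
t = −τ ln[(T − T_ss)/(T₀ − T_ss)] = −130.71 · ln(0.34456) = 139.27 s.

139 s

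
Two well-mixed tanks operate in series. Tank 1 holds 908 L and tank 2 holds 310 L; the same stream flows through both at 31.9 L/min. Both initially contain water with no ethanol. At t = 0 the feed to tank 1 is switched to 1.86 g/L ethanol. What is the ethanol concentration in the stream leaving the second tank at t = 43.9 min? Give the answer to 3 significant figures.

1.27 g/L

Species balance on tank i: dCᵢ/dt = (Cᵢ₋₁ − Cᵢ)/τᵢ with τᵢ = Vᵢ/Q.
τ₁ = 908/31.9 = 28.464 min; τ₂ = 310/31.9 = 9.7179 min.
Solving the cascade with C₁(0)=C₂(0)=0 gives C₂(t) = C_in[1 − (τ₁ e^(−t/τ₁) − τ₂ e^(−t/τ₂))/(τ₁ − τ₂)].
At t = 43.9: e^(−t/τ₁) = 0.21389, e^(−t/τ₂) = 0.010917.
C₂ = 1.86·[1 − (28.464·0.21389 − 9.7179·0.010917)/(18.746)] = 1.86·0.68089 = 1.2665 g/L.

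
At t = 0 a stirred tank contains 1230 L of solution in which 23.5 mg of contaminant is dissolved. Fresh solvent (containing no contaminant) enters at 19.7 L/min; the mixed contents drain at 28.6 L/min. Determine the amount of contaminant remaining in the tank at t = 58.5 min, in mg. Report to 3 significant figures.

Let m(t) be the amount of contaminant. Volume: V(t) = V₀ + (Q_in − Q_out) t = 1230 − 8.9000 t; V(58.5) = 709.35 L.
No contaminant enters, so dm/dt = −Q_out · (m/V).
Separate: dm/m = −Q_out dt/V(t) ⇒ ln(m/m₀) = −(Q_out/(Q_in−Q_out)) ln(V/V₀).
m = m₀ (V₀/V)^(Q_out/(Q_in−Q_out)) = 23.5 × (1230/709.35)^(-3.2135) = 4.0078 mg.

4.01 mg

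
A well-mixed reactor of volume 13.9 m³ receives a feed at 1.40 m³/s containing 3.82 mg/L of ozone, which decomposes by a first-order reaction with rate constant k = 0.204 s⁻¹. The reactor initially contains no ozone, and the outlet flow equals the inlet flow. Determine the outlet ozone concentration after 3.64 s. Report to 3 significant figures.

V dC/dt = Q(C_in − C) − k V C.
dC/dt = (Q/V) C_in − (Q/V + k) C; effective rate a = Q/V + k = 0.10072 + 0.204 = 0.30472 s⁻¹.
C_ss = Q C_in/(Q + kV) = 1.2626 mg/L; C(t) = C_ss + (C₀ − C_ss) e^(−a t).
C(3.64) = 1.2626 + (-1.2626)·e^(−0.30472·3.64) = 1.2626 + (-1.2626)·0.32983 = 0.84618 mg/L.

0.846 mg/L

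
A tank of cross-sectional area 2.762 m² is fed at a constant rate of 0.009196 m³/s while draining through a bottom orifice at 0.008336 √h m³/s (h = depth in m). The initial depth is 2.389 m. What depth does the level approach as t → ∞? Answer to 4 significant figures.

Level balance: A dh/dt = 0.009196 − 0.008336 √h. Setting dh/dt = 0:
Q_in = 0.008336 √h_ss ⇒ √h_ss = 0.009196/0.008336 = 1.10317.
h_ss = 1.10317² = 1.21698 m. (Since h₀ = 2.389 m > h_ss, the level will fall toward this value.)

1.217 m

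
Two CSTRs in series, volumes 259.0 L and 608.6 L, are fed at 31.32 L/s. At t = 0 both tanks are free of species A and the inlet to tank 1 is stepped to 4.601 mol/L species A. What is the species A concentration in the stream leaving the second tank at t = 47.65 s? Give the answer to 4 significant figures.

Species balance on tank i: dCᵢ/dt = (Cᵢ₋₁ − Cᵢ)/τᵢ with τᵢ = Vᵢ/Q.
τ₁ = 259.0/31.32 = 8.26948 s; τ₂ = 608.6/31.32 = 19.4317 s.
Tank 1: C₁ = C_in(1 − e^(−t/τ₁)). Tank 2 (τ₁ ≠ τ₂): C₂ = C_in[1 − (τ₁ e^(−t/τ₁) − τ₂ e^(−t/τ₂))/(τ₁ − τ₂)].
At t = 47.65: e^(−t/τ₁) = 0.00314433, e^(−t/τ₂) = 0.0861055.
C₂ = 4.601·[1 − (8.26948·0.00314433 − 19.4317·0.0861055)/(-11.1622)] = 4.601·0.852433 = 3.92204 mol/L.

3.922 mol/L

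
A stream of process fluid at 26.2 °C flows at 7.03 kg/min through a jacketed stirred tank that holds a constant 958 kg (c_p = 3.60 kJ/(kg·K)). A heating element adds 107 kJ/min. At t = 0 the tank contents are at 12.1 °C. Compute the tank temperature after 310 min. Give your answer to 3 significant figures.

M c_p dT/dt = ṁ c_p (T_in − T) + Q̇.
Rearrange: dT/dt = (T_ss − T)/τ with τ = M/ṁ = 136.27 min and T_ss = T_in + Q̇/(ṁ c_p) = 30.428 °C.
This is linear first-order; T(t) = T_ss + (T₀ − T_ss) e^(−t/τ).
T(310) = 30.428 + (-18.328)·e^(−310/136.27) = 30.428 + (-18.328)·0.10281 = 28.544 °C.

28.5 °C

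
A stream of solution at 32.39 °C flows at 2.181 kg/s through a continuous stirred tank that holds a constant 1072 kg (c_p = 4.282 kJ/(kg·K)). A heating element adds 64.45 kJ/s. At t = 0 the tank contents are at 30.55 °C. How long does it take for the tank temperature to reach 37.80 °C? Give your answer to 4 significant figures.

Energy balance: M c_p dT/dt = ṁ c_p (T_in − T) + 64.45.
τ = M/ṁ = 491.518 s; T_ss = T_in + Q̇/(ṁ c_p) = 39.2911 °C.
T(t) = T_ss + (T₀ − T_ss) e^(−t/τ). Set T = 37.80:
e^(−t/τ) = (37.80 − 39.2911)/(30.55 − 39.2911) = 0.170588
t = −491.518 · ln(0.170588) = 869.250 s.

869.2 s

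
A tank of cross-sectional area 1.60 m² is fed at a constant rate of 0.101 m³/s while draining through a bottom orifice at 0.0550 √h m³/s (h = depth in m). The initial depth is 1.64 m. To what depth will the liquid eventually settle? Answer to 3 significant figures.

Level balance: A dh/dt = 0.101 − 0.0550 √h. Setting dh/dt = 0:
Q_in = 0.0550 √h_ss ⇒ √h_ss = 0.101/0.0550 = 1.8364.
h_ss = 1.8364² = 3.3722 m. (Since h₀ = 1.64 m < h_ss, the level will rise toward this value.)

3.37 m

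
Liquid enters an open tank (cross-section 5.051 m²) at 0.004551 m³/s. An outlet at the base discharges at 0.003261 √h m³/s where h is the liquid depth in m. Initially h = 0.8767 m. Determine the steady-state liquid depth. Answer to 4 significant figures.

A dh/dt = Q_in − 0.003261 √h. Steady state requires inflow = outflow:
Q_in = 0.003261 √h_ss ⇒ √h_ss = 0.004551/0.003261 = 1.39558.
h_ss = 1.39558² = 1.94766 m. (Since h₀ = 0.8767 m < h_ss, the level will rise toward this value.)

1.948 m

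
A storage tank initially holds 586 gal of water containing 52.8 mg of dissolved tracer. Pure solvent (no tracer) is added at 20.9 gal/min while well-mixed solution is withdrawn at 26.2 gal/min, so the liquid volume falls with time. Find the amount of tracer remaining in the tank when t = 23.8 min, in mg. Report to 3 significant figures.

Total volume: dV/dt = Q_in − Q_out = -5.3000 gal/min, so V(t) = 586 − 5.3000 t and V(23.8) = 459.86 gal.
Species balance (pure solvent in): dm/dt = −Q_out · m/V(t).
Separate: dm/m = −Q_out dt/V(t) ⇒ ln(m/m₀) = −(Q_out/(Q_in−Q_out)) ln(V/V₀).
m = m₀ (V₀/V)^(Q_out/(Q_in−Q_out)) = 52.8 × (586/459.86)^(-4.9434) = 15.931 mg.

15.9 mg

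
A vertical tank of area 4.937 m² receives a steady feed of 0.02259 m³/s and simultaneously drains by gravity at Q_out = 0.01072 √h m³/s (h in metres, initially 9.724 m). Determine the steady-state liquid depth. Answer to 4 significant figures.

4.441 m

A dh/dt = Q_in − 0.01072 √h. Steady state requires inflow = outflow:
Q_in = 0.01072 √h_ss ⇒ √h_ss = 0.02259/0.01072 = 2.10728.
h_ss = 2.10728² = 4.44061 m. (Since h₀ = 9.724 m > h_ss, the level will fall toward this value.)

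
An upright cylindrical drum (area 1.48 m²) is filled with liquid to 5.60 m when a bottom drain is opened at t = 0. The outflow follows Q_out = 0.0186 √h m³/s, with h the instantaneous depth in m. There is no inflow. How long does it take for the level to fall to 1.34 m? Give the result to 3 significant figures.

192 s

Accumulation of liquid (constant cross-section A): A dh/dt = −0.0186 √h.
This is separable: 2 d(√h)/dt = −0.0186/A, so √h = √h₀ − (0.0186/(2A)) t.
t = 2A(√h₀ − √h)/0.0186 = 2·1.48·(√5.60 − √1.34)/0.0186
  = 2.9600 × (2.3664 − 1.1576) / 0.0186 = 192.38 s.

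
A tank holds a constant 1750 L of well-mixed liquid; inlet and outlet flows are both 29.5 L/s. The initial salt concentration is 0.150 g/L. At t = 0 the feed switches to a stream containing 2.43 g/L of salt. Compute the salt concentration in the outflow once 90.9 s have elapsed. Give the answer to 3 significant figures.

1.94 g/L

Species balance on the tank: V dC/dt = Q(C_in − C).
Time constant τ = V/Q = 1750/29.5 = 59.322 s.
C approaches C_in exponentially: C(t) = C_in + (C₀ − C_in) e^(−t/τ).
C(90.9) = 2.43 + (0.150 − 2.43)·e^(−90.9/59.322) = 2.43 + (-2.2800)·0.21604 = 1.9374 g/L.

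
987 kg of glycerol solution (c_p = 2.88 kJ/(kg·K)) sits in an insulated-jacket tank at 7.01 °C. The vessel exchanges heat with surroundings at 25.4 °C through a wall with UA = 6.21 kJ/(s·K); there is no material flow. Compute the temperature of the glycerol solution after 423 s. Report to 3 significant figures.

M c_p dT/dt = −UA(T − T_amb).
dT/dt = (T_ss − T)/τ with T_ss = T_amb = 25.400 °C, τ = M c_p/UA = 987·2.88/6.21 = 457.74 s.
This is linear first-order; T(t) = T_ss + (T₀ − T_ss) e^(−t/τ).
T(423) = 25.400 + (-18.390)·0.39689 = 18.101 °C.

18.1 °C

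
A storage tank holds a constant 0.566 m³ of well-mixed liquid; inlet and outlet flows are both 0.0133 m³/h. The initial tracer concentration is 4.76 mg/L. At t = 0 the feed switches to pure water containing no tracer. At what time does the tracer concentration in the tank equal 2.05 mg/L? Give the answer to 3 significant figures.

Species balance: V dC/dt = Q(C_in − C) ⇒ τ = V/Q = 42.556 h.
C(t) = C_in + (C₀ − C_in) e^(−t/τ). Set C = 2.05 and solve for t:
e^(−t/τ) = (C − C_in)/(C₀ − C_in) = (2.05 − 0)/(4.76 − 0) = 0.43067
t = −τ ln(…) = 42.556 × 0.84241 = 35.850 h.

35.8 h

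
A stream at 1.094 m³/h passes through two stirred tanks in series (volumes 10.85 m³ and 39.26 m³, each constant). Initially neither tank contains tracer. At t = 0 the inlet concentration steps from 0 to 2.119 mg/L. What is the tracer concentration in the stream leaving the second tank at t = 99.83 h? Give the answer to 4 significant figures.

1.938 mg/L

Each tank obeys Vᵢ dCᵢ/dt = Q(Cᵢ₋₁ − Cᵢ), so τᵢ = Vᵢ/Q.
τ₁ = 10.85/1.094 = 9.91773 h; τ₂ = 39.26/1.094 = 35.8867 h.
Tank 1: C₁ = C_in(1 − e^(−t/τ₁)). Tank 2 (τ₁ ≠ τ₂): C₂ = C_in[1 − (τ₁ e^(−t/τ₁) − τ₂ e^(−t/τ₂))/(τ₁ − τ₂)].
At t = 99.83: e^(−t/τ₁) = 4.25084e-05, e^(−t/τ₂) = 0.0619261.
C₂ = 2.119·[1 − (9.91773·4.25084e-05 − 35.8867·0.0619261)/(-25.9689)] = 2.119·0.914440 = 1.93770 mg/L.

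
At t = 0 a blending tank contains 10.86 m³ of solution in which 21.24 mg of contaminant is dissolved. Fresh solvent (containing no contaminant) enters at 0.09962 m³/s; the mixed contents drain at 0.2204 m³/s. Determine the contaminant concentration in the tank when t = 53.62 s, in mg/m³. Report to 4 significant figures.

Total volume: dV/dt = Q_in − Q_out = -0.120780 m³/s, so V(t) = 10.86 − 0.120780 t and V(53.62) = 4.38378 m³.
No contaminant enters, so dm/dt = −Q_out · (m/V).
dm/m = −Q_out dt/(V₀ − 0.120780 t); integrating gives ln(m/m₀) = −(Q_out/(Q_in−Q_out)) ln(V/V₀).
m = m₀ (V₀/V)^(Q_out/(Q_in−Q_out)) = 21.24 × (10.86/4.38378)^(-1.82481) = 4.05709 mg.
C = m/V = 4.05709/4.38378 = 0.925479 mg/m³.

0.9255 mg/m³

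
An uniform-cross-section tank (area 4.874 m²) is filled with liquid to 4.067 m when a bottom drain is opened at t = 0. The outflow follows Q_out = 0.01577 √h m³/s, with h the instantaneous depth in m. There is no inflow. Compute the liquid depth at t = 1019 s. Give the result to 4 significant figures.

0.1356 m

With no inflow, A dh/dt = −0.01577 √h.
∫ h^(−1/2) dh = −(0.01577/A) ∫ dt, giving 2√h = 2√h₀ − (0.01577/A) t.
√h = √4.067 − 0.01577·1019/(2·4.874) = 2.01668 − 1.64851 = 0.368175.
h = 0.368175² = 0.135553 m.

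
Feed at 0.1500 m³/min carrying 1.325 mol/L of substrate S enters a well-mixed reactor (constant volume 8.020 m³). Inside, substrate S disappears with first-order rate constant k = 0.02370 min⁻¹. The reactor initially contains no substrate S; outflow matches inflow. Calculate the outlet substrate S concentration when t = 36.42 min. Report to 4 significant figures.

Accumulation = in − out − consumed: V dC/dt = Q C_in − Q C − k V C.
This is linear with rate a = Q/V + k = 0.0424032 min⁻¹.
C_ss = Q C_in/(Q + kV) = 0.584432 mol/L; C(t) = C_ss + (C₀ − C_ss) e^(−a t).
C(36.42) = 0.584432 + (-0.584432)·e^(−0.0424032·36.42) = 0.584432 + (-0.584432)·0.213456 = 0.459681 mol/L.

0.4597 mol/L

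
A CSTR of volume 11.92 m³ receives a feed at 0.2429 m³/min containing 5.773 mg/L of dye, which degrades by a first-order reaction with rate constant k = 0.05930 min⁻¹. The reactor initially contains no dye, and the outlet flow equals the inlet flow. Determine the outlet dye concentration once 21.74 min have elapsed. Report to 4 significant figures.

1.215 mg/L

Species balance: V dC/dt = Q C_in − Q C − k V C.
This is linear with rate a = Q/V + k = 0.0796775 min⁻¹.
C_ss = Q C_in/(Q + kV) = 1.47644 mg/L; C(t) = C_ss + (C₀ − C_ss) e^(−a t).
C(21.74) = 1.47644 + (-1.47644)·e^(−0.0796775·21.74) = 1.47644 + (-1.47644)·0.176897 = 1.21527 mg/L.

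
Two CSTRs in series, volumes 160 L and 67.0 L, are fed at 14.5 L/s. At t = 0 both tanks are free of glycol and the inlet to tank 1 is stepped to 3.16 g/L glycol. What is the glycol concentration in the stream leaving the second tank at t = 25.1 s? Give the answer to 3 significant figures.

2.61 g/L

Time constants: τᵢ = Vᵢ/Q for each well-mixed tank.
τ₁ = 160/14.5 = 11.034 s; τ₂ = 67.0/14.5 = 4.6207 s.
Solving the cascade with C₁(0)=C₂(0)=0 gives C₂(t) = C_in[1 − (τ₁ e^(−t/τ₁) − τ₂ e^(−t/τ₂))/(τ₁ − τ₂)].
At t = 25.1: e^(−t/τ₁) = 0.10283, e^(−t/τ₂) = 0.0043739.
C₂ = 3.16·[1 − (11.034·0.10283 − 4.6207·0.0043739)/(6.4138)] = 3.16·0.82624 = 2.6109 g/L.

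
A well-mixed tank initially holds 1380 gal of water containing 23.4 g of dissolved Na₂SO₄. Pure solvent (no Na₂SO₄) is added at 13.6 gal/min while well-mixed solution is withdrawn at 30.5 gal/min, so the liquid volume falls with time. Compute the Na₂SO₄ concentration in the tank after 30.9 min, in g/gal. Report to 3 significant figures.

Total volume: dV/dt = Q_in − Q_out = -16.900 gal/min, so V(t) = 1380 − 16.900 t and V(30.9) = 857.79 gal.
Solute balance: dm/dt = 0 − Q_out C = −Q_out m/V(t).
Separate: dm/m = −Q_out dt/V(t) ⇒ ln(m/m₀) = −(Q_out/(Q_in−Q_out)) ln(V/V₀).
m = m₀ (V₀/V)^(Q_out/(Q_in−Q_out)) = 23.4 × (1380/857.79)^(-1.8047) = 9.9207 g.
C = m/V = 9.9207/857.79 = 0.011565 g/gal.

0.0116 g/gal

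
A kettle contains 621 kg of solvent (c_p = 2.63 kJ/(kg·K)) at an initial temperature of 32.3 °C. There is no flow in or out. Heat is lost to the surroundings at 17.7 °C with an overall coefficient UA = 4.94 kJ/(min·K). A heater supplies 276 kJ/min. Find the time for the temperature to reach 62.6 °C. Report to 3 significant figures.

Lumped-capacitance energy balance: M c_p dT/dt = UA(T_amb − T) + Q̇.
τ = M c_p/UA = 330.61 min; T_ss = T_amb + Q̇/UA = 17.7 + 276/4.94 = 73.570 °C.
T(t) = T_ss + (T₀ − T_ss)e^(−t/τ); set T = 62.6:
t = −τ ln[(T − T_ss)/(T₀ − T_ss)] = −330.61 · ln(0.26582) = 438.04 min.

438 min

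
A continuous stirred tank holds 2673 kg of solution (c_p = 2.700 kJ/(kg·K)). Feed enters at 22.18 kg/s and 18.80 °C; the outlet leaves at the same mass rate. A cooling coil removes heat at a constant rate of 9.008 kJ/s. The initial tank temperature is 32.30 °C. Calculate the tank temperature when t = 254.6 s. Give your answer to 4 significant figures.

M c_p dT/dt = ṁ c_p (T_in − T) − Q̇.
τ = M/ṁ = 120.514 s; T_ss = T_in − Q̇/(ṁ c_p) = 18.80 − 9.008/(22.18·2.700) = 18.6496 °C.
This is linear first-order; T(t) = T_ss + (T₀ − T_ss) e^(−t/τ).
T(254.6) = 18.6496 + (13.6504)·e^(−254.6/120.514) = 18.6496 + (13.6504)·0.120921 = 20.3002 °C.

20.30 °C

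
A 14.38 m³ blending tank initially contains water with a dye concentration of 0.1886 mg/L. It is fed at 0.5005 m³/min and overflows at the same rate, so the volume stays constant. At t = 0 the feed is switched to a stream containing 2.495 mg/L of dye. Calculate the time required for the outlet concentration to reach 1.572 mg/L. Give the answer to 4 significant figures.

Species balance: V dC/dt = Q(C_in − C) ⇒ τ = V/Q = 28.7313 min.
C(t) = C_in + (C₀ − C_in) e^(−t/τ). Set C = 1.572 and solve for t:
e^(−t/τ) = (C − C_in)/(C₀ − C_in) = (1.572 − 2.495)/(0.1886 − 2.495) = 0.400191
t = −τ ln(…) = 28.7313 × 0.915814 = 26.3125 min.

26.31 min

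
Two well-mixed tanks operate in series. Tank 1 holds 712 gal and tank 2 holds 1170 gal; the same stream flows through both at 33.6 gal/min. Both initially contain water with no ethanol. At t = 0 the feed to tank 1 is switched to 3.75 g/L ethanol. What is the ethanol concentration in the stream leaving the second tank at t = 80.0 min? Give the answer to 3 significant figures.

2.92 g/L

Each tank obeys Vᵢ dCᵢ/dt = Q(Cᵢ₋₁ − Cᵢ), so τᵢ = Vᵢ/Q.
τ₁ = 712/33.6 = 21.190 min; τ₂ = 1170/33.6 = 34.821 min.
Tank 1: C₁ = C_in(1 − e^(−t/τ₁)). Tank 2 (τ₁ ≠ τ₂): C₂ = C_in[1 − (τ₁ e^(−t/τ₁) − τ₂ e^(−t/τ₂))/(τ₁ − τ₂)].
At t = 80.0: e^(−t/τ₁) = 0.022931, e^(−t/τ₂) = 0.10052.
C₂ = 3.75·[1 − (21.190·0.022931 − 34.821·0.10052)/(-13.631)] = 3.75·0.77887 = 2.9208 g/L.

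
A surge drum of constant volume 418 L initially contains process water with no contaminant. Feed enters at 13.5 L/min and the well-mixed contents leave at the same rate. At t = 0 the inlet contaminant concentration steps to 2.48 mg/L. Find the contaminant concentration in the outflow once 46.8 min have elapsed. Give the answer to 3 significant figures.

Unsteady species balance (constant V, well mixed): V dC/dt = Q(C_in − C).
So dC/dt = (C_in − C)/τ with τ = V/Q = 418/13.5 = 30.963 min.
Integrating: C(t) = C_in + (C₀ − C_in) e^(−t/τ).
C(46.8) = 2.48 + (0 − 2.48)·e^(−46.8/30.963) = 2.48 + (-2.4800)·0.22058 = 1.9330 mg/L.

1.93 mg/L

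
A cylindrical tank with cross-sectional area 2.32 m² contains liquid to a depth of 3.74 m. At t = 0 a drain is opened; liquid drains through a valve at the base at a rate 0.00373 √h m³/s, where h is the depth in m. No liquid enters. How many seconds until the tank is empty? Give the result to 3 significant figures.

Accumulation of liquid (constant cross-section A): A dh/dt = −0.00373 √h.
Separate and integrate: 2(√h − √h₀) = −(0.00373/A) t.
Tank is empty when √h = 0: t_empty = 2A√h₀/0.00373.
t_empty = 2·2.32·√3.74/0.00373 = 4.6400·1.9339/0.00373 = 2405.7 s.

2410 s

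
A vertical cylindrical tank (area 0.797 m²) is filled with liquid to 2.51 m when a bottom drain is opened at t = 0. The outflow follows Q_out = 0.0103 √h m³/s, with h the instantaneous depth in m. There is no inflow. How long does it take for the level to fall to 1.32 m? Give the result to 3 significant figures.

A dh/dt = −Q_out = −0.0103 √h.
∫ h^(−1/2) dh = −(0.0103/A) ∫ dt, giving 2√h = 2√h₀ − (0.0103/A) t.
t = 2A(√h₀ − √h)/0.0103 = 2·0.797·(√2.51 − √1.32)/0.0103
  = 1.5940 × (1.5843 − 1.1489) / 0.0103 = 67.379 s.

67.4 s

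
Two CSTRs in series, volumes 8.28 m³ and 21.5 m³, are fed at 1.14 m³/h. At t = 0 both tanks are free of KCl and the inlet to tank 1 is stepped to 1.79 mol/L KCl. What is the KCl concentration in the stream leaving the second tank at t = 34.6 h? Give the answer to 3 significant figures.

1.33 mol/L

Each tank obeys Vᵢ dCᵢ/dt = Q(Cᵢ₋₁ − Cᵢ), so τᵢ = Vᵢ/Q.
τ₁ = 8.28/1.14 = 7.2632 h; τ₂ = 21.5/1.14 = 18.860 h.
Solving the cascade with C₁(0)=C₂(0)=0 gives C₂(t) = C_in[1 − (τ₁ e^(−t/τ₁) − τ₂ e^(−t/τ₂))/(τ₁ − τ₂)].
At t = 34.6: e^(−t/τ₁) = 0.0085334, e^(−t/τ₂) = 0.15968.
C₂ = 1.79·[1 − (7.2632·0.0085334 − 18.860·0.15968)/(-11.596)] = 1.79·0.74566 = 1.3347 mol/L.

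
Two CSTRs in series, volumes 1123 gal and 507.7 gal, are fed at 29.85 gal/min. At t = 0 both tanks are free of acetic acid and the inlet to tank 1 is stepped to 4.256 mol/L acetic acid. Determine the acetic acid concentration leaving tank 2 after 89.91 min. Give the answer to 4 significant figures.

Time constants: τᵢ = Vᵢ/Q for each well-mixed tank.
τ₁ = 1123/29.85 = 37.6214 min; τ₂ = 507.7/29.85 = 17.0084 min.
Tank 1: C₁ = C_in(1 − e^(−t/τ₁)). Tank 2 (τ₁ ≠ τ₂): C₂ = C_in[1 − (τ₁ e^(−t/τ₁) − τ₂ e^(−t/τ₂))/(τ₁ − τ₂)].
At t = 89.91: e^(−t/τ₁) = 0.0916425, e^(−t/τ₂) = 0.00506086.
C₂ = 4.256·[1 − (37.6214·0.0916425 − 17.0084·0.00506086)/(20.6131)] = 4.256·0.836917 = 3.56192 mol/L.

3.562 mol/L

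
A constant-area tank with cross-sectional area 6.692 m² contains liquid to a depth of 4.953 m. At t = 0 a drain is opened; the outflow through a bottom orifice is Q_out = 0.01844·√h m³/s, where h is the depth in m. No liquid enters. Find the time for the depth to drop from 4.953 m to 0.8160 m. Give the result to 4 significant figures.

With no inflow, A dh/dt = −0.01844 √h.
∫ h^(−1/2) dh = −(0.01844/A) ∫ dt, giving 2√h = 2√h₀ − (0.01844/A) t.
t = 2A(√h₀ − √h)/0.01844 = 2·6.692·(√4.953 − √0.8160)/0.01844
  = 13.3840 × (2.22553 − 0.903327) / 0.01844 = 959.675 s.

959.7 s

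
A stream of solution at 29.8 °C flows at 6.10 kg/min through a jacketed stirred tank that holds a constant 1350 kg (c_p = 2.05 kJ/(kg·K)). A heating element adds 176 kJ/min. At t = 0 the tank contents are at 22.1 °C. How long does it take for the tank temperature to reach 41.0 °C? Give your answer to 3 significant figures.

448 min

First-law balance (no shaft work): M c_p dT/dt = ṁ c_p (T_in − T) + 176.
τ = M/ṁ = 221.31 min; T_ss = T_in + Q̇/(ṁ c_p) = 43.874 °C.
T(t) = T_ss + (T₀ − T_ss) e^(−t/τ). Set T = 41.0:
e^(−t/τ) = (41.0 − 43.874)/(22.1 − 43.874) = 0.13201
t = −221.31 · ln(0.13201) = 448.13 min.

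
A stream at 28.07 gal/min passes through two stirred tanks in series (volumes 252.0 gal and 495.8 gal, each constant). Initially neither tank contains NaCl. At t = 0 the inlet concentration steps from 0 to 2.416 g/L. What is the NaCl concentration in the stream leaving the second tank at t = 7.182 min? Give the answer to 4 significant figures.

0.2663 g/L

Time constants: τᵢ = Vᵢ/Q for each well-mixed tank.
τ₁ = 252.0/28.07 = 8.97756 min; τ₂ = 495.8/28.07 = 17.6630 min.
Tank 1: C₁ = C_in(1 − e^(−t/τ₁)). Tank 2 (τ₁ ≠ τ₂): C₂ = C_in[1 − (τ₁ e^(−t/τ₁) − τ₂ e^(−t/τ₂))/(τ₁ − τ₂)].
At t = 7.182: e^(−t/τ₁) = 0.449331, e^(−t/τ₂) = 0.665902.
C₂ = 2.416·[1 − (8.97756·0.449331 − 17.6630·0.665902)/(-8.68543)] = 2.416·0.110243 = 0.266348 g/L.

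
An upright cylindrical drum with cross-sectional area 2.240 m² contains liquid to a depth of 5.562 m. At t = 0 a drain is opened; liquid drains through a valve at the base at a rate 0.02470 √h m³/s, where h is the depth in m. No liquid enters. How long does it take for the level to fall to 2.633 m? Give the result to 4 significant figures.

133.4 s

Unsteady balance on liquid volume: A dh/dt = −0.02470 √h.
This is separable: 2 d(√h)/dt = −0.02470/A, so √h = √h₀ − (0.02470/(2A)) t.
t = 2A(√h₀ − √h)/0.02470 = 2·2.240·(√5.562 − √2.633)/0.02470
  = 4.48000 × (2.35839 − 1.62265) / 0.02470 = 133.445 s.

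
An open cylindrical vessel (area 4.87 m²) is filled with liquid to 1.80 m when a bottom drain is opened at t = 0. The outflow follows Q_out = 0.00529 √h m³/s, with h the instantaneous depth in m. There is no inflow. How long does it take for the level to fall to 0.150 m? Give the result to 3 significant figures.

A dh/dt = −Q_out = −0.00529 √h.
∫ h^(−1/2) dh = −(0.00529/A) ∫ dt, giving 2√h = 2√h₀ − (0.00529/A) t.
t = 2A(√h₀ − √h)/0.00529 = 2·4.87·(√1.80 − √0.150)/0.00529
  = 9.7400 × (1.3416 − 0.38730) / 0.00529 = 1757.1 s.

1760 s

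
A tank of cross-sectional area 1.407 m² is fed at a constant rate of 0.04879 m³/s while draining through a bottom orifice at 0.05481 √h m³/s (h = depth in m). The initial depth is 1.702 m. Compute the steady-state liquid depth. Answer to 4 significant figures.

Volume balance on the tank: A dh/dt = Q_in − 0.05481 √h. At steady state dh/dt = 0:
Q_in = 0.05481 √h_ss ⇒ √h_ss = 0.04879/0.05481 = 0.890166.
h_ss = 0.890166² = 0.792396 m. (Since h₀ = 1.702 m > h_ss, the level will fall toward this value.)

0.7924 m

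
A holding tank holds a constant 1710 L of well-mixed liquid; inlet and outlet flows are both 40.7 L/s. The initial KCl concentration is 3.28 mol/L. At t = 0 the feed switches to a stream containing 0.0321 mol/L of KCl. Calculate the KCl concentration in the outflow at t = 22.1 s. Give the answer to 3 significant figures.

Transient balance on the dissolved component: V dC/dt = Q(C_in − C).
Time constant τ = V/Q = 1710/40.7 = 42.015 s.
Solution: C(t) = C_in + (C₀ − C_in) e^(−t/τ).
C(22.1) = 0.0321 + (3.28 − 0.0321)·e^(−22.1/42.015) = 0.0321 + (3.2479)·0.59096 = 1.9515 mol/L.

1.95 mol/L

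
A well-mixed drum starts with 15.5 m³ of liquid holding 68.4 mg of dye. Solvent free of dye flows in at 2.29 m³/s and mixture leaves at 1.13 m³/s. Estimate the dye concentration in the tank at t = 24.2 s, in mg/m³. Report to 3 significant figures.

0.574 mg/m³

Let m(t) be the amount of dye. Volume: V(t) = V₀ + (Q_in − Q_out) t = 15.5 + 1.1600 t; V(24.2) = 43.572 m³.
Species balance (pure solvent in): dm/dt = −Q_out · m/V(t).
dm/m = −Q_out dt/(V₀ + 1.1600 t); integrating gives ln(m/m₀) = −(Q_out/(Q_in−Q_out)) ln(V/V₀).
m = m₀ (V₀/V)^(Q_out/(Q_in−Q_out)) = 68.4 × (15.5/43.572)^(0.97414) = 24.991 mg.
C = m/V = 24.991/43.572 = 0.57356 mg/m³.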